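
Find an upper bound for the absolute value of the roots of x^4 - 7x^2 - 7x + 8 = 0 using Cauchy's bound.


Cauchy's bound: all roots r satisfy |r| <= 1 + max(|a_i/a_n|) for i = 0,...,n-1
where a_n is the leading coefficient.

Coefficients: [1, 0, -7, -7, 8]
Leading coefficient a_n = 1
Ratios |a_i/a_n|: 0, 7, 7, 8
Maximum ratio: 8
Cauchy's bound: |r| <= 1 + 8 = 9

Upper bound = 9


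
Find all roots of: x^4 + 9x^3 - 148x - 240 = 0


Let p(x) = x^4 + 9x^3 - 148x - 240. By the rational root theorem (leading coefficient 1), any rational root is an integer divisor of 240: try ±1, ±2, ... in turn.
Test x = 1: value = -378 ≠ 0.
Test x = -1: value = -100 ≠ 0.
Test x = 2: value = -448 ≠ 0.
Test x = -2: value = 0 ✓, so (x + 2) is a factor.
Synthetic division by (x + 2): bring down 1; 1(-2) + 9 = 7; 7(-2) + 0 = -14; (-14)(-2) - 148 = -120; (-120)(-2) - 240 = 0 → quotient x^3 + 7x^2 - 14x - 120, remainder 0.
Continue with the quotient x^3 + 7x^2 - 14x - 120 (candidates must divide 120; re-test x = -2 first in case it repeats).
Test x = -2: value = -72 ≠ 0.
Test x = 3: value = -72 ≠ 0.
Test x = -3: value = -42 ≠ 0.
Test x = 4: value = 0 ✓, so (x - 4) is a factor.
Synthetic division by (x - 4): bring down 1; 1(4) + 7 = 11; 11(4) - 14 = 30; 30(4) - 120 = 0 → quotient x^2 + 11x + 30, remainder 0.
Solve the quadratic x^2 + 11x + 30 = 0: discriminant = 11^2 - 4(1)(30) = 121 - 120 = 1.
sqrt(1) = 1, so x = (-11 ± 1)/2: x = -5 or x = -6.
Collecting all roots found:

x = -6, x = -5, x = -2, x = 4


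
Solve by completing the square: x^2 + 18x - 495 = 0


Start: x^2 + 18x - 495 = 0
Move constant: x^2 + 18x = 495
Half of 18 is 9, squared is 81
Add 81 to both sides: x^2 + 18x + 81 = 576
(x + 9)^2 = 576
x + 9 = ±24
x = -9 + 24 = 15 or x = -9 - 24 = -33

x = -33, x = 15


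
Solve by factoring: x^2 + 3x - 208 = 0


We need two numbers that multiply to -208 and add to 3.
Those numbers are -13 and 16 (since (-13) * 16 = -208 and (-13) + 16 = 3).
So x^2 + 3x - 208 = (x - 13)(x + 16) = 0
Setting each factor to zero: x = 13 or x = -16

x = -16, x = 13


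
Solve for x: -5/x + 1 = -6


Subtract 1 from both sides: -5/x = -7
Multiply both sides by x: -5 = -7 * x
Divide by -7: x = 5/7

x = 5/7


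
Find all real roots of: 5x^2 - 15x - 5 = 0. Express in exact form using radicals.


Using the quadratic formula: x = (-b ± sqrt(b^2 - 4ac)) / (2a)
Here a = 5, b = -15, c = -5
Discriminant = b^2 - 4ac = (-15)^2 - 4(5)(-5) = 225 + 100 = 325
Since discriminant = 325 > 0, there are two real roots.
x = (15 ± 5*sqrt(13)) / 10
Simplifying: x = (3 ± sqrt(13)) / 2
Numerically: x ≈ 3.3028 or x ≈ -0.3028

x = (3 + sqrt(13)) / 2 or x = (3 - sqrt(13)) / 2


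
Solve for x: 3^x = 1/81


Express both sides with the same base.
1/81 = 3^(-4)
Since the bases match: x = -4

x = -4


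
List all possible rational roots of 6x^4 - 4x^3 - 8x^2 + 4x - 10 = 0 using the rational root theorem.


Rational root theorem: possible roots are ±p/q where:
  p divides the constant term (-10): p ∈ {1, 2, 5, 10}
  q divides the leading coefficient (6): q ∈ {1, 2, 3, 6}

All possible rational roots: -10, -5, -10/3, -5/2, -2, -5/3, -1, -5/6, -2/3, -1/2, -1/3, -1/6, 1/6, 1/3, 1/2, 2/3, 5/6, 1, 5/3, 2, 5/2, 10/3, 5, 10

-10, -5, -10/3, -5/2, -2, -5/3, -1, -5/6, -2/3, -1/2, -1/3, -1/6, 1/6, 1/3, 1/2, 2/3, 5/6, 1, 5/3, 2, 5/2, 10/3, 5, 10


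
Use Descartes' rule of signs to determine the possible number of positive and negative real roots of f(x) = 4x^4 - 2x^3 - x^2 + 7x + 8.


Descartes' rule of signs:

For positive roots, count sign changes in f(x) = 4x^4 - 2x^3 - x^2 + 7x + 8:
Signs of coefficients: +, -, -, +, +
Number of sign changes: 2
Possible positive real roots: 2, 0

For negative roots, examine f(-x) = 4x^4 + 2x^3 - x^2 - 7x + 8:
Signs of coefficients: +, +, -, -, +
Number of sign changes: 2
Possible negative real roots: 2, 0

Positive roots: 2 or 0; Negative roots: 2 or 0


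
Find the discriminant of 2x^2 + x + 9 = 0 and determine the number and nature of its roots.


For ax^2 + bx + c = 0, discriminant D = b^2 - 4ac
Here a = 2, b = 1, c = 9
D = (1)^2 - 4(2)(9) = 1 - 72 = -71

D = -71 < 0
The equation has no real roots (2 complex conjugate roots).

Discriminant = -71, no real roots (2 complex conjugate roots)


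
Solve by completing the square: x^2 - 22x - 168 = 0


Start: x^2 - 22x - 168 = 0
Move constant: x^2 - 22x = 168
Half of -22 is -11, squared is 121
Add 121 to both sides: x^2 - 22x + 121 = 289
(x - 11)^2 = 289
x - 11 = ±17
x = 11 + 17 = 28 or x = 11 - 17 = -6

x = -6, x = 28


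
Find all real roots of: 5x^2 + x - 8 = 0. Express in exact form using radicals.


Using the quadratic formula: x = (-b ± sqrt(b^2 - 4ac)) / (2a)
Here a = 5, b = 1, c = -8
Discriminant = b^2 - 4ac = 1^2 - 4(5)(-8) = 1 + 160 = 161
Since discriminant = 161 > 0, there are two real roots.
x = (-1 ± sqrt(161)) / 10
Numerically: x ≈ 1.1689 or x ≈ -1.3689

x = (-1 + sqrt(161)) / 10 or x = (-1 - sqrt(161)) / 10


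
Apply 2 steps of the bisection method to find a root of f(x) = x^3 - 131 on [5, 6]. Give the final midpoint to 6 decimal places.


f(x) = x^3 - 131
f(5) = -6 < 0
f(6) = 85 > 0

Step 1: midpoint = (5.000000 + 6.000000)/2 = 5.500000
  f(5.500000) = 35.375000
  f(mid) > 0, so root is in [5.000000, 5.500000]

Step 2: midpoint = (5.000000 + 5.500000)/2 = 5.250000
  f(5.250000) = 13.703125
  f(mid) > 0, so root is in [5.000000, 5.250000]

midpoint = 5.250000


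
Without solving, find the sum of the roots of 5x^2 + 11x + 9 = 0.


By Vieta's formulas for ax^2 + bx + c = 0:
  Sum of roots = -b/a
  Product of roots = c/a

Here a = 5, b = 11, c = 9
Sum = -(11)/5 = -11/5
Product = 9/5 = 9/5

Sum = -11/5


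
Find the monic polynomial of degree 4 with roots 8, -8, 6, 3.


A monic polynomial with roots 8, -8, 6, 3 is:
p(x) = (x - 8)(x + 8)(x - 6)(x - 3)
After multiplying by (x - 8): x - 8
After multiplying by (x + 8): x^2 - 64
After multiplying by (x - 6): x^3 - 6x^2 - 64x + 384
After multiplying by (x - 3): x^4 - 9x^3 - 46x^2 + 576x - 1152

x^4 - 9x^3 - 46x^2 + 576x - 1152


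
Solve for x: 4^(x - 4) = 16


Express both sides with the same base.
16 = 4^2
Since the bases match, equate exponents: x - 4 = 2
So x = 2 - (-4) = 6

x = 6


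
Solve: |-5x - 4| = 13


An absolute value equation |expr| = 13 gives two cases:
Case 1: -5x - 4 = 13
  -5x = 17, so x = -17/5
Case 2: -5x - 4 = -13
  -5x = -9, so x = 9/5

x = -17/5, x = 9/5


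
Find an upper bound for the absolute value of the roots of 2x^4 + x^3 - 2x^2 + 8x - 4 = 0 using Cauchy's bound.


Cauchy's bound: all roots r satisfy |r| <= 1 + max(|a_i/a_n|) for i = 0,...,n-1
where a_n is the leading coefficient.

Coefficients: [2, 1, -2, 8, -4]
Leading coefficient a_n = 2
Ratios |a_i/a_n|: 1/2, 1, 4, 2
Maximum ratio: 4
Cauchy's bound: |r| <= 1 + 4 = 5

Upper bound = 5


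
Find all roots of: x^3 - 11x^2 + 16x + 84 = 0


Let p(x) = x^3 - 11x^2 + 16x + 84. By the rational root theorem (leading coefficient 1), any rational root is an integer divisor of 84: try ±1, ±2, ... in turn.
Test x = 1: value = 90 ≠ 0.
Test x = -1: value = 56 ≠ 0.
Test x = 2: value = 80 ≠ 0.
Test x = -2: value = 0 ✓, so (x + 2) is a factor.
Synthetic division by (x + 2): bring down 1; 1(-2) - 11 = -13; (-13)(-2) + 16 = 42; 42(-2) + 84 = 0 → quotient x^2 - 13x + 42, remainder 0.
Solve the quadratic x^2 - 13x + 42 = 0: discriminant = (-13)^2 - 4(1)(42) = 169 - 168 = 1.
sqrt(1) = 1, so x = (13 ± 1)/2: x = 7 or x = 6.
Collecting all roots found:

x = -2, x = 6, x = 7


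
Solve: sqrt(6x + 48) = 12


Square both sides: 6x + 48 = 12^2 = 144
6x = 144 - 48 = 96
x = 16
Check: sqrt(6*16 + 48) = sqrt(144) = 12 ✓

x = 16


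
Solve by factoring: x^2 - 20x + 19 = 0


We need two numbers that multiply to 19 and add to -20.
Those numbers are -19 and -1 (since (-19) * (-1) = 19 and (-19) + (-1) = -20).
So x^2 - 20x + 19 = (x - 19)(x - 1) = 0
Setting each factor to zero: x = 19 or x = 1

x = 1, x = 19


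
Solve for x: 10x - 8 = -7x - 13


Starting with: 10x - 8 = -7x - 13
Move all x terms to left: (10 + 7)x = -13 + 8
Simplify: 17x = -5
Divide both sides by 17: x = -5/17

x = -5/17


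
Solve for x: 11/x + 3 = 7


Subtract 3 from both sides: 11/x = 4
Multiply both sides by x: 11 = 4 * x
Divide by 4: x = 11/4

x = 11/4


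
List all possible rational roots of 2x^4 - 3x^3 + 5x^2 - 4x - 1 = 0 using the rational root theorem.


Rational root theorem: possible roots are ±p/q where:
  p divides the constant term (-1): p ∈ {1}
  q divides the leading coefficient (2): q ∈ {1, 2}

All possible rational roots: -1, -1/2, 1/2, 1

-1, -1/2, 1/2, 1


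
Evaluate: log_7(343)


We need the exponent such that 7^? = 343
7^3 = 343
Therefore log_7(343) = 3

3


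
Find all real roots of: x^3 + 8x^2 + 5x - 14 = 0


Let p(x) = x^3 + 8x^2 + 5x - 14. By the rational root theorem (leading coefficient 1), any rational root is an integer divisor of 14: try ±1, ±2, ... in turn.
Test x = 1: value = 0 ✓, so (x - 1) is a factor.
Synthetic division by (x - 1): bring down 1; 1(1) + 8 = 9; 9(1) + 5 = 14; 14(1) - 14 = 0 → quotient x^2 + 9x + 14, remainder 0.
Solve the quadratic x^2 + 9x + 14 = 0: discriminant = 9^2 - 4(1)(14) = 81 - 56 = 25.
sqrt(25) = 5, so x = (-9 ± 5)/2: x = -2 or x = -7.

x = -7, x = -2, x = 1


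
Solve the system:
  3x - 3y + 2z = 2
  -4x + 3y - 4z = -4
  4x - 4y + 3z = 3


Using Cramer's rule. Expand each determinant along the first row.
D  = 3*[3*3 - (-4)*(-4)] - (-3)*[(-4)*3 - (-4)*4] + 2*[(-4)*(-4) - 3*4]
  = 3*(-7) - (-3)*(4) + 2*(4) = -1
Dx = 2*[3*3 - (-4)*(-4)] - (-3)*[(-4)*3 - (-4)*3] + 2*[(-4)*(-4) - 3*3]
  = 2*(-7) - (-3)*(0) + 2*(7) = 0
Dy = 3*[(-4)*3 - (-4)*3] - 2*[(-4)*3 - (-4)*4] + 2*[(-4)*3 - (-4)*4]
  = 3*(0) - 2*(4) + 2*(4) = 0
Dz = 3*[3*3 - (-4)*(-4)] - (-3)*[(-4)*3 - (-4)*4] + 2*[(-4)*(-4) - 3*4]
  = 3*(-7) - (-3)*(4) + 2*(4) = -1
x = Dx/D = 0/-1 = 0, y = Dy/D = 0/-1 = 0, z = Dz/D = -1/-1 = 1
Check eq1: (3)(0) + (-3)(0) + (2)(1) = 2 = 2 ✓
Check eq2: (-4)(0) + (3)(0) + (-4)(1) = -4 = -4 ✓
Check eq3: (4)(0) + (-4)(0) + (3)(1) = 3 = 3 ✓

x = 0, y = 0, z = 1


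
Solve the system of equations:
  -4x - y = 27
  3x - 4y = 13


Using Cramer's rule:
Determinant D = (-4)(-4) - (3)(-1) = 16 + 3 = 19
Dx = (27)(-4) - (13)(-1) = -108 + 13 = -95
Dy = (-4)(13) - (3)(27) = -52 - 81 = -133
x = Dx/D = -95/19 = -5
y = Dy/D = -133/19 = -7

x = -5, y = -7


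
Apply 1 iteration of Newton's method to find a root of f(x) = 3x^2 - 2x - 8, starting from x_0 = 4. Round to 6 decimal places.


Newton's method: x_(n+1) = x_n - f(x_n)/f'(x_n)
f(x) = 3x^2 - 2x - 8
f'(x) = 6x - 2

Iteration 1:
  f(4.000000) = 32.000000
  f'(4.000000) = 22.000000
  x_1 = 4.000000 - (32.000000)/(22.000000) = 2.545455

x_1 = 2.545455


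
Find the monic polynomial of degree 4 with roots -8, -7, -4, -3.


A monic polynomial with roots -8, -7, -4, -3 is:
p(x) = (x + 8)(x + 7)(x + 4)(x + 3)
After multiplying by (x + 8): x + 8
After multiplying by (x + 7): x^2 + 15x + 56
After multiplying by (x + 4): x^3 + 19x^2 + 116x + 224
After multiplying by (x + 3): x^4 + 22x^3 + 173x^2 + 572x + 672

x^4 + 22x^3 + 173x^2 + 572x + 672


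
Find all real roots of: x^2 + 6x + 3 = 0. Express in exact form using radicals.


Using the quadratic formula: x = (-b ± sqrt(b^2 - 4ac)) / (2a)
Here a = 1, b = 6, c = 3
Discriminant = b^2 - 4ac = 6^2 - 4(1)(3) = 36 - 12 = 24
Since discriminant = 24 > 0, there are two real roots.
x = (-6 ± 2*sqrt(6)) / 2
Simplifying: x = -3 ± sqrt(6)
Numerically: x ≈ -0.5505 or x ≈ -5.4495

x = -3 + sqrt(6) or x = -3 - sqrt(6)


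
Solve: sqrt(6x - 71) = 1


Square both sides: 6x - 71 = 1^2 = 1
6x = 1 + 71 = 72
x = 12
Check: sqrt(6*12 - 71) = sqrt(1) = 1 ✓

x = 12


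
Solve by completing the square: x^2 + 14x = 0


Start: x^2 + 14x + 0 = 0
Move constant: x^2 + 14x = 0
Half of 14 is 7, squared is 49
Add 49 to both sides: x^2 + 14x + 49 = 49
(x + 7)^2 = 49
x + 7 = ±7
x = -7 + 7 = 0 or x = -7 - 7 = -14

x = -14, x = 0


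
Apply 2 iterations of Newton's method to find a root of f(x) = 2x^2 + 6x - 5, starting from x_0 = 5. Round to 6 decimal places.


Newton's method: x_(n+1) = x_n - f(x_n)/f'(x_n)
f(x) = 2x^2 + 6x - 5
f'(x) = 4x + 6

Iteration 1:
  f(5.000000) = 75.000000
  f'(5.000000) = 26.000000
  x_1 = 5.000000 - (75.000000)/(26.000000) = 2.115385

Iteration 2:
  f(2.115385) = 16.642012
  f'(2.115385) = 14.461538
  x_2 = 2.115385 - (16.642012)/(14.461538) = 0.964607

x_2 = 0.964607


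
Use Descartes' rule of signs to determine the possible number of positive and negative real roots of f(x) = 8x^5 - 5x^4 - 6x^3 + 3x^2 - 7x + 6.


Descartes' rule of signs:

For positive roots, count sign changes in f(x) = 8x^5 - 5x^4 - 6x^3 + 3x^2 - 7x + 6:
Signs of coefficients: +, -, -, +, -, +
Number of sign changes: 4
Possible positive real roots: 4, 2, 0

For negative roots, examine f(-x) = -8x^5 - 5x^4 + 6x^3 + 3x^2 + 7x + 6:
Signs of coefficients: -, -, +, +, +, +
Number of sign changes: 1
Possible negative real roots: 1

Positive roots: 4 or 2 or 0; Negative roots: 1


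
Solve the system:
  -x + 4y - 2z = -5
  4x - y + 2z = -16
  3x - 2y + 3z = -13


Using Cramer's rule. Expand each determinant along the first row.
D  = (-1)*[(-1)*3 - 2*(-2)] - 4*[4*3 - 2*3] + (-2)*[4*(-2) - (-1)*3]
  = (-1)*(1) - 4*(6) + (-2)*(-5) = -15
Dx = (-5)*[(-1)*3 - 2*(-2)] - 4*[(-16)*3 - 2*(-13)] + (-2)*[(-16)*(-2) - (-1)*(-13)]
  = (-5)*(1) - 4*(-22) + (-2)*(19) = 45
Dy = (-1)*[(-16)*3 - 2*(-13)] - (-5)*[4*3 - 2*3] + (-2)*[4*(-13) - (-16)*3]
  = (-1)*(-22) - (-5)*(6) + (-2)*(-4) = 60
Dz = (-1)*[(-1)*(-13) - (-16)*(-2)] - 4*[4*(-13) - (-16)*3] + (-5)*[4*(-2) - (-1)*3]
  = (-1)*(-19) - 4*(-4) + (-5)*(-5) = 60
x = Dx/D = 45/-15 = -3, y = Dy/D = 60/-15 = -4, z = Dz/D = 60/-15 = -4
Check eq1: (-1)(-3) + (4)(-4) + (-2)(-4) = -5 = -5 ✓
Check eq2: (4)(-3) + (-1)(-4) + (2)(-4) = -16 = -16 ✓
Check eq3: (3)(-3) + (-2)(-4) + (3)(-4) = -13 = -13 ✓

x = -3, y = -4, z = -4


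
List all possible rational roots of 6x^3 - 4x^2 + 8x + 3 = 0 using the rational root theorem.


Rational root theorem: possible roots are ±p/q where:
  p divides the constant term (3): p ∈ {1, 3}
  q divides the leading coefficient (6): q ∈ {1, 2, 3, 6}

All possible rational roots: -3, -3/2, -1, -1/2, -1/3, -1/6, 1/6, 1/3, 1/2, 1, 3/2, 3

-3, -3/2, -1, -1/2, -1/3, -1/6, 1/6, 1/3, 1/2, 1, 3/2, 3


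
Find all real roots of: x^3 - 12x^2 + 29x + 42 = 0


Let p(x) = x^3 - 12x^2 + 29x + 42. By the rational root theorem (leading coefficient 1), any rational root is an integer divisor of 42: try ±1, ±2, ... in turn.
Test x = 1: value = 60 ≠ 0.
Test x = -1: value = 0 ✓, so (x + 1) is a factor.
Synthetic division by (x + 1): bring down 1; 1(-1) - 12 = -13; (-13)(-1) + 29 = 42; 42(-1) + 42 = 0 → quotient x^2 - 13x + 42, remainder 0.
Solve the quadratic x^2 - 13x + 42 = 0: discriminant = (-13)^2 - 4(1)(42) = 169 - 168 = 1.
sqrt(1) = 1, so x = (13 ± 1)/2: x = 7 or x = 6.

x = -1, x = 6, x = 7


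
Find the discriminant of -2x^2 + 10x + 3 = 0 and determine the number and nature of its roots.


For ax^2 + bx + c = 0, discriminant D = b^2 - 4ac
Here a = -2, b = 10, c = 3
D = (10)^2 - 4(-2)(3) = 100 + 24 = 124

D = 124 > 0 but not a perfect square
The equation has 2 distinct real irrational roots.

Discriminant = 124, 2 distinct real irrational roots


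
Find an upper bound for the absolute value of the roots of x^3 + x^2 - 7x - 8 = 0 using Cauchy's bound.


Cauchy's bound: all roots r satisfy |r| <= 1 + max(|a_i/a_n|) for i = 0,...,n-1
where a_n is the leading coefficient.

Coefficients: [1, 1, -7, -8]
Leading coefficient a_n = 1
Ratios |a_i/a_n|: 1, 7, 8
Maximum ratio: 8
Cauchy's bound: |r| <= 1 + 8 = 9

Upper bound = 9


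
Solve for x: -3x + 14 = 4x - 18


Starting with: -3x + 14 = 4x - 18
Move all x terms to left: (-3 - 4)x = -18 - 14
Simplify: -7x = -32
Divide both sides by -7: x = 32/7

x = 32/7


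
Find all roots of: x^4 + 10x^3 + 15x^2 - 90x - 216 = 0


Let p(x) = x^4 + 10x^3 + 15x^2 - 90x - 216. By the rational root theorem (leading coefficient 1), any rational root is an integer divisor of 216: try ±1, ±2, ... in turn.
Test x = 1: value = -280 ≠ 0.
Test x = -1: value = -120 ≠ 0.
Test x = 2: value = -240 ≠ 0.
Test x = -2: value = -40 ≠ 0.
Test x = 3: value = 0 ✓, so (x - 3) is a factor.
Synthetic division by (x - 3): bring down 1; 1(3) + 10 = 13; 13(3) + 15 = 54; 54(3) - 90 = 72; 72(3) - 216 = 0 → quotient x^3 + 13x^2 + 54x + 72, remainder 0.
Continue with the quotient x^3 + 13x^2 + 54x + 72 (candidates must divide 72; re-test x = 3 first in case it repeats).
Test x = 3: value = 378 ≠ 0.
Test x = -3: value = 0 ✓, so (x + 3) is a factor.
Synthetic division by (x + 3): bring down 1; 1(-3) + 13 = 10; 10(-3) + 54 = 24; 24(-3) + 72 = 0 → quotient x^2 + 10x + 24, remainder 0.
Solve the quadratic x^2 + 10x + 24 = 0: discriminant = 10^2 - 4(1)(24) = 100 - 96 = 4.
sqrt(4) = 2, so x = (-10 ± 2)/2: x = -4 or x = -6.
Collecting all roots found:

x = -6, x = -4, x = -3, x = 3


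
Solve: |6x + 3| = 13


An absolute value equation |expr| = 13 gives two cases:
Case 1: 6x + 3 = 13
  6x = 10, so x = 5/3
Case 2: 6x + 3 = -13
  6x = -16, so x = -8/3

x = -8/3, x = 5/3


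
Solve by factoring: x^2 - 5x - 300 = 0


We need two numbers that multiply to -300 and add to -5.
Those numbers are -20 and 15 (since (-20) * 15 = -300 and (-20) + 15 = -5).
So x^2 - 5x - 300 = (x - 20)(x + 15) = 0
Setting each factor to zero: x = 20 or x = -15

x = -15, x = 20


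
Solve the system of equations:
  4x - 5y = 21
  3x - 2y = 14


Using Cramer's rule:
Determinant D = (4)(-2) - (3)(-5) = -8 + 15 = 7
Dx = (21)(-2) - (14)(-5) = -42 + 70 = 28
Dy = (4)(14) - (3)(21) = 56 - 63 = -7
x = Dx/D = 28/7 = 4
y = Dy/D = -7/7 = -1

x = 4, y = -1


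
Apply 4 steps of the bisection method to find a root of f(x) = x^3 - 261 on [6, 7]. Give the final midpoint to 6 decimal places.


f(x) = x^3 - 261
f(6) = -45 < 0
f(7) = 82 > 0

Step 1: midpoint = (6.000000 + 7.000000)/2 = 6.500000
  f(6.500000) = 13.625000
  f(mid) > 0, so root is in [6.000000, 6.500000]

Step 2: midpoint = (6.000000 + 6.500000)/2 = 6.250000
  f(6.250000) = -16.859375
  f(mid) < 0, so root is in [6.250000, 6.500000]

Step 3: midpoint = (6.250000 + 6.500000)/2 = 6.375000
  f(6.375000) = -1.916016
  f(mid) < 0, so root is in [6.375000, 6.500000]

Step 4: midpoint = (6.375000 + 6.500000)/2 = 6.437500
  f(6.437500) = 5.779053
  f(mid) > 0, so root is in [6.375000, 6.437500]

midpoint = 6.437500


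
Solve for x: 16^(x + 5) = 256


Express both sides with the same base.
256 = 16^2
Since the bases match, equate exponents: x + 5 = 2
So x = 2 - (5) = -3

x = -3


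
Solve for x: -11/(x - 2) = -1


Multiply both sides by (x - 2): -11 = -1(x - 2)
Distribute: -11 = -x + 2
-x = -11 - 2 = -13
x = 13

x = 13


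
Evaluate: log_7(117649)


We need the exponent such that 7^? = 117649
7^6 = 117649
Therefore log_7(117649) = 6

6


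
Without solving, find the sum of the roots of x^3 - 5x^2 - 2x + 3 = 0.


By Vieta's formulas for x^3 + bx^2 + cx + d = 0:
  r1 + r2 + r3 = -b/a = 5
  r1*r2 + r1*r3 + r2*r3 = c/a = -2
  r1*r2*r3 = -d/a = -3


Sum = 5


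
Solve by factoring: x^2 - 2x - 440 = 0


We need two numbers that multiply to -440 and add to -2.
Those numbers are 20 and -22 (since 20 * (-22) = -440 and 20 + (-22) = -2).
So x^2 - 2x - 440 = (x + 20)(x - 22) = 0
Setting each factor to zero: x = -20 or x = 22

x = -20, x = 22


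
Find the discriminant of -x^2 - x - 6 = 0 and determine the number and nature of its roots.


For ax^2 + bx + c = 0, discriminant D = b^2 - 4ac
Here a = -1, b = -1, c = -6
D = (-1)^2 - 4(-1)(-6) = 1 - 24 = -23

D = -23 < 0
The equation has no real roots (2 complex conjugate roots).

Discriminant = -23, no real roots (2 complex conjugate roots)


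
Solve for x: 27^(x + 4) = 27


Express both sides with the same base.
27 = 27^1
Since the bases match, equate exponents: x + 4 = 1
So x = 1 - (4) = -3

x = -3


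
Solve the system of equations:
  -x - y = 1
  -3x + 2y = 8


Using Cramer's rule:
Determinant D = (-1)(2) - (-3)(-1) = -2 - 3 = -5
Dx = (1)(2) - (8)(-1) = 2 + 8 = 10
Dy = (-1)(8) - (-3)(1) = -8 + 3 = -5
x = Dx/D = 10/-5 = -2
y = Dy/D = -5/-5 = 1

x = -2, y = 1


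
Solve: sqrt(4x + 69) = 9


Square both sides: 4x + 69 = 9^2 = 81
4x = 81 - 69 = 12
x = 3
Check: sqrt(4*3 + 69) = sqrt(81) = 9 ✓

x = 3


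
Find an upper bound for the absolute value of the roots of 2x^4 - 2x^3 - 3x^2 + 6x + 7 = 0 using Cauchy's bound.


Cauchy's bound: all roots r satisfy |r| <= 1 + max(|a_i/a_n|) for i = 0,...,n-1
where a_n is the leading coefficient.

Coefficients: [2, -2, -3, 6, 7]
Leading coefficient a_n = 2
Ratios |a_i/a_n|: 1, 3/2, 3, 7/2
Maximum ratio: 7/2
Cauchy's bound: |r| <= 1 + 7/2 = 9/2

Upper bound = 9/2


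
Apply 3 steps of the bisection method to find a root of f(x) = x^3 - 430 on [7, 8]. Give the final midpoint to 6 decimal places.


f(x) = x^3 - 430
f(7) = -87 < 0
f(8) = 82 > 0

Step 1: midpoint = (7.000000 + 8.000000)/2 = 7.500000
  f(7.500000) = -8.125000
  f(mid) < 0, so root is in [7.500000, 8.000000]

Step 2: midpoint = (7.500000 + 8.000000)/2 = 7.750000
  f(7.750000) = 35.484375
  f(mid) > 0, so root is in [7.500000, 7.750000]

Step 3: midpoint = (7.500000 + 7.750000)/2 = 7.625000
  f(7.625000) = 13.322266
  f(mid) > 0, so root is in [7.500000, 7.625000]

midpoint = 7.625000


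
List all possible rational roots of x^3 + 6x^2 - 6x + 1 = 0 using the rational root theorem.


Rational root theorem: possible roots are ±p/q where:
  p divides the constant term (1): p ∈ {1}
  q divides the leading coefficient (1): q ∈ {1}

All possible rational roots: -1, 1

-1, 1


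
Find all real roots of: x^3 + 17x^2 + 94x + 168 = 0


Let p(x) = x^3 + 17x^2 + 94x + 168. By the rational root theorem (leading coefficient 1), any rational root is an integer divisor of 168: try ±1, ±2, ... in turn.
Test x = 1: value = 280 ≠ 0.
Test x = -1: value = 90 ≠ 0.
Test x = 2: value = 432 ≠ 0.
Test x = -2: value = 40 ≠ 0.
Test x = 3: value = 630 ≠ 0.
Test x = -3: value = 12 ≠ 0.
Test x = 4: value = 880 ≠ 0.
Test x = -4: value = 0 ✓, so (x + 4) is a factor.
Synthetic division by (x + 4): bring down 1; 1(-4) + 17 = 13; 13(-4) + 94 = 42; 42(-4) + 168 = 0 → quotient x^2 + 13x + 42, remainder 0.
Solve the quadratic x^2 + 13x + 42 = 0: discriminant = 13^2 - 4(1)(42) = 169 - 168 = 1.
sqrt(1) = 1, so x = (-13 ± 1)/2: x = -6 or x = -7.

x = -7, x = -6, x = -4


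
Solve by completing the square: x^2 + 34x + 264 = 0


Start: x^2 + 34x + 264 = 0
Move constant: x^2 + 34x = -264
Half of 34 is 17, squared is 289
Add 289 to both sides: x^2 + 34x + 289 = 25
(x + 17)^2 = 25
x + 17 = ±5
x = -17 + 5 = -12 or x = -17 - 5 = -22

x = -22, x = -12


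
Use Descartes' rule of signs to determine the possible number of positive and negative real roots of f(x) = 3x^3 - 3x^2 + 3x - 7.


Descartes' rule of signs:

For positive roots, count sign changes in f(x) = 3x^3 - 3x^2 + 3x - 7:
Signs of coefficients: +, -, +, -
Number of sign changes: 3
Possible positive real roots: 3, 1

For negative roots, examine f(-x) = -3x^3 - 3x^2 - 3x - 7:
Signs of coefficients: -, -, -, -
Number of sign changes: 0
Possible negative real roots: 0

Positive roots: 3 or 1; Negative roots: 0


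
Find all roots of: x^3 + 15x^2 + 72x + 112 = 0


Let p(x) = x^3 + 15x^2 + 72x + 112. By the rational root theorem (leading coefficient 1), any rational root is an integer divisor of 112: try ±1, ±2, ... in turn.
Test x = 1: value = 200 ≠ 0.
Test x = -1: value = 54 ≠ 0.
Test x = 2: value = 324 ≠ 0.
Test x = -2: value = 20 ≠ 0.
Test x = 4: value = 704 ≠ 0.
Test x = -4: value = 0 ✓, so (x + 4) is a factor.
Synthetic division by (x + 4): bring down 1; 1(-4) + 15 = 11; 11(-4) + 72 = 28; 28(-4) + 112 = 0 → quotient x^2 + 11x + 28, remainder 0.
Solve the quadratic x^2 + 11x + 28 = 0: discriminant = 11^2 - 4(1)(28) = 121 - 112 = 9.
sqrt(9) = 3, so x = (-11 ± 3)/2: x = -4 or x = -7.
Collecting all roots found:

x = -7, x = -4 (multiplicity 2)


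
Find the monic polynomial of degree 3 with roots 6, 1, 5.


A monic polynomial with roots 6, 1, 5 is:
p(x) = (x - 6)(x - 1)(x - 5)
After multiplying by (x - 6): x - 6
After multiplying by (x - 1): x^2 - 7x + 6
After multiplying by (x - 5): x^3 - 12x^2 + 41x - 30

x^3 - 12x^2 + 41x - 30


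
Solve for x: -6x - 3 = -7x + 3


Starting with: -6x - 3 = -7x + 3
Move all x terms to left: (-6 + 7)x = 3 + 3
Simplify: x = 6
Divide both sides by 1: x = 6

x = 6


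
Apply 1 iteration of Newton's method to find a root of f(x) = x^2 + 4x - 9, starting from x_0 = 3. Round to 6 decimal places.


Newton's method: x_(n+1) = x_n - f(x_n)/f'(x_n)
f(x) = x^2 + 4x - 9
f'(x) = 2x + 4

Iteration 1:
  f(3.000000) = 12.000000
  f'(3.000000) = 10.000000
  x_1 = 3.000000 - (12.000000)/(10.000000) = 1.800000

x_1 = 1.800000


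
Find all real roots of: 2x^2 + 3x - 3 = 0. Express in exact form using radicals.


Using the quadratic formula: x = (-b ± sqrt(b^2 - 4ac)) / (2a)
Here a = 2, b = 3, c = -3
Discriminant = b^2 - 4ac = 3^2 - 4(2)(-3) = 9 + 24 = 33
Since discriminant = 33 > 0, there are two real roots.
x = (-3 ± sqrt(33)) / 4
Numerically: x ≈ 0.6861 or x ≈ -2.1861

x = (-3 + sqrt(33)) / 4 or x = (-3 - sqrt(33)) / 4


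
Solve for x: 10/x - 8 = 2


Subtract -8 from both sides: 10/x = 10
Multiply both sides by x: 10 = 10 * x
Divide by 10: x = 1

x = 1


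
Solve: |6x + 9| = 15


An absolute value equation |expr| = 15 gives two cases:
Case 1: 6x + 9 = 15
  6x = 6, so x = 1
Case 2: 6x + 9 = -15
  6x = -24, so x = -4

x = -4, x = 1


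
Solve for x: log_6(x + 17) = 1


Convert to exponential form: x + 17 = 6^1 = 6
x = 6 - 17 = -11
Check: log_6(-11 + 17) = log_6(6) = log_6(6) = 1 ✓

x = -11


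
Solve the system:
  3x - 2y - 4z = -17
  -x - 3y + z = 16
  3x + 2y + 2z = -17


Using Cramer's rule. Expand each determinant along the first row.
D  = 3*[(-3)*2 - 1*2] - (-2)*[(-1)*2 - 1*3] + (-4)*[(-1)*2 - (-3)*3]
  = 3*(-8) - (-2)*(-5) + (-4)*(7) = -62
Dx = (-17)*[(-3)*2 - 1*2] - (-2)*[16*2 - 1*(-17)] + (-4)*[16*2 - (-3)*(-17)]
  = (-17)*(-8) - (-2)*(49) + (-4)*(-19) = 310
Dy = 3*[16*2 - 1*(-17)] - (-17)*[(-1)*2 - 1*3] + (-4)*[(-1)*(-17) - 16*3]
  = 3*(49) - (-17)*(-5) + (-4)*(-31) = 186
Dz = 3*[(-3)*(-17) - 16*2] - (-2)*[(-1)*(-17) - 16*3] + (-17)*[(-1)*2 - (-3)*3]
  = 3*(19) - (-2)*(-31) + (-17)*(7) = -124
x = Dx/D = 310/-62 = -5, y = Dy/D = 186/-62 = -3, z = Dz/D = -124/-62 = 2
Check eq1: (3)(-5) + (-2)(-3) + (-4)(2) = -17 = -17 ✓
Check eq2: (-1)(-5) + (-3)(-3) + (1)(2) = 16 = 16 ✓
Check eq3: (3)(-5) + (2)(-3) + (2)(2) = -17 = -17 ✓

x = -5, y = -3, z = 2


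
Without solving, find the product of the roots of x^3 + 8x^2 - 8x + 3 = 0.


By Vieta's formulas for x^3 + bx^2 + cx + d = 0:
  r1 + r2 + r3 = -b/a = -8
  r1*r2 + r1*r3 + r2*r3 = c/a = -8
  r1*r2*r3 = -d/a = -3


Product = -3


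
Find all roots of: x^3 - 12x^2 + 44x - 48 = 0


Let p(x) = x^3 - 12x^2 + 44x - 48. By the rational root theorem (leading coefficient 1), any rational root is an integer divisor of 48: try ±1, ±2, ... in turn.
Test x = 1: value = -15 ≠ 0.
Test x = -1: value = -105 ≠ 0.
Test x = 2: value = 0 ✓, so (x - 2) is a factor.
Synthetic division by (x - 2): bring down 1; 1(2) - 12 = -10; (-10)(2) + 44 = 24; 24(2) - 48 = 0 → quotient x^2 - 10x + 24, remainder 0.
Solve the quadratic x^2 - 10x + 24 = 0: discriminant = (-10)^2 - 4(1)(24) = 100 - 96 = 4.
sqrt(4) = 2, so x = (10 ± 2)/2: x = 6 or x = 4.
Collecting all roots found:

x = 2, x = 4, x = 6


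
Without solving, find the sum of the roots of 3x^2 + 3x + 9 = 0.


By Vieta's formulas for ax^2 + bx + c = 0:
  Sum of roots = -b/a
  Product of roots = c/a

Here a = 3, b = 3, c = 9
Sum = -(3)/3 = -1
Product = 9/3 = 3

Sum = -1


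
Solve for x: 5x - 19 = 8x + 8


Starting with: 5x - 19 = 8x + 8
Move all x terms to left: (5 - 8)x = 8 + 19
Simplify: -3x = 27
Divide both sides by -3: x = -9

x = -9


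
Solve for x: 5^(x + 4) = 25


Express both sides with the same base.
25 = 5^2
Since the bases match, equate exponents: x + 4 = 2
So x = 2 - (4) = -2

x = -2


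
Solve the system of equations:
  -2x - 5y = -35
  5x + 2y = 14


Using Cramer's rule:
Determinant D = (-2)(2) - (5)(-5) = -4 + 25 = 21
Dx = (-35)(2) - (14)(-5) = -70 + 70 = 0
Dy = (-2)(14) - (5)(-35) = -28 + 175 = 147
x = Dx/D = 0/21 = 0
y = Dy/D = 147/21 = 7

x = 0, y = 7


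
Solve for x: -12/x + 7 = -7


Subtract 7 from both sides: -12/x = -14
Multiply both sides by x: -12 = -14 * x
Divide by -14: x = 6/7

x = 6/7


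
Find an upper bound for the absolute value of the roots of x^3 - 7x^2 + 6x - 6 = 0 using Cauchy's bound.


Cauchy's bound: all roots r satisfy |r| <= 1 + max(|a_i/a_n|) for i = 0,...,n-1
where a_n is the leading coefficient.

Coefficients: [1, -7, 6, -6]
Leading coefficient a_n = 1
Ratios |a_i/a_n|: 7, 6, 6
Maximum ratio: 7
Cauchy's bound: |r| <= 1 + 7 = 8

Upper bound = 8


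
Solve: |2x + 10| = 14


An absolute value equation |expr| = 14 gives two cases:
Case 1: 2x + 10 = 14
  2x = 4, so x = 2
Case 2: 2x + 10 = -14
  2x = -24, so x = -12

x = -12, x = 2


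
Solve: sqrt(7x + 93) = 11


Square both sides: 7x + 93 = 11^2 = 121
7x = 121 - 93 = 28
x = 4
Check: sqrt(7*4 + 93) = sqrt(121) = 11 ✓

x = 4


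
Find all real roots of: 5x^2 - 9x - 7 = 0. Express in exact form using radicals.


Using the quadratic formula: x = (-b ± sqrt(b^2 - 4ac)) / (2a)
Here a = 5, b = -9, c = -7
Discriminant = b^2 - 4ac = (-9)^2 - 4(5)(-7) = 81 + 140 = 221
Since discriminant = 221 > 0, there are two real roots.
x = (9 ± sqrt(221)) / 10
Numerically: x ≈ 2.3866 or x ≈ -0.5866

x = (9 + sqrt(221)) / 10 or x = (9 - sqrt(221)) / 10


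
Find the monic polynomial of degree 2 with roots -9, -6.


A monic polynomial with roots -9, -6 is:
p(x) = (x + 9)(x + 6)
After multiplying by (x + 9): x + 9
After multiplying by (x + 6): x^2 + 15x + 54

x^2 + 15x + 54


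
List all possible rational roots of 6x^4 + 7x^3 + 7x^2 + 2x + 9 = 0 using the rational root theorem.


Rational root theorem: possible roots are ±p/q where:
  p divides the constant term (9): p ∈ {1, 3, 9}
  q divides the leading coefficient (6): q ∈ {1, 2, 3, 6}

All possible rational roots: -9, -9/2, -3, -3/2, -1, -1/2, -1/3, -1/6, 1/6, 1/3, 1/2, 1, 3/2, 3, 9/2, 9

-9, -9/2, -3, -3/2, -1, -1/2, -1/3, -1/6, 1/6, 1/3, 1/2, 1, 3/2, 3, 9/2, 9


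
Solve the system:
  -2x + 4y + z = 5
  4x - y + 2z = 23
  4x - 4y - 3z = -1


Using Cramer's rule. Expand each determinant along the first row.
D  = (-2)*[(-1)*(-3) - 2*(-4)] - 4*[4*(-3) - 2*4] + 1*[4*(-4) - (-1)*4]
  = (-2)*(11) - 4*(-20) + 1*(-12) = 46
Dx = 5*[(-1)*(-3) - 2*(-4)] - 4*[23*(-3) - 2*(-1)] + 1*[23*(-4) - (-1)*(-1)]
  = 5*(11) - 4*(-67) + 1*(-93) = 230
Dy = (-2)*[23*(-3) - 2*(-1)] - 5*[4*(-3) - 2*4] + 1*[4*(-1) - 23*4]
  = (-2)*(-67) - 5*(-20) + 1*(-96) = 138
Dz = (-2)*[(-1)*(-1) - 23*(-4)] - 4*[4*(-1) - 23*4] + 5*[4*(-4) - (-1)*4]
  = (-2)*(93) - 4*(-96) + 5*(-12) = 138
x = Dx/D = 230/46 = 5, y = Dy/D = 138/46 = 3, z = Dz/D = 138/46 = 3
Check eq1: (-2)(5) + (4)(3) + (1)(3) = 5 = 5 ✓
Check eq2: (4)(5) + (-1)(3) + (2)(3) = 23 = 23 ✓
Check eq3: (4)(5) + (-4)(3) + (-3)(3) = -1 = -1 ✓

x = 5, y = 3, z = 3


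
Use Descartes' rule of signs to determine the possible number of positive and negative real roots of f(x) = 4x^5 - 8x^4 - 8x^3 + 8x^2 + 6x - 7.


Descartes' rule of signs:

For positive roots, count sign changes in f(x) = 4x^5 - 8x^4 - 8x^3 + 8x^2 + 6x - 7:
Signs of coefficients: +, -, -, +, +, -
Number of sign changes: 3
Possible positive real roots: 3, 1

For negative roots, examine f(-x) = -4x^5 - 8x^4 + 8x^3 + 8x^2 - 6x - 7:
Signs of coefficients: -, -, +, +, -, -
Number of sign changes: 2
Possible negative real roots: 2, 0

Positive roots: 3 or 1; Negative roots: 2 or 0


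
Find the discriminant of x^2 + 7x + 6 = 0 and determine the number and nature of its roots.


For ax^2 + bx + c = 0, discriminant D = b^2 - 4ac
Here a = 1, b = 7, c = 6
D = (7)^2 - 4(1)(6) = 49 - 24 = 25

D = 25 > 0 and is a perfect square (sqrt = 5)
The equation has 2 distinct real rational roots.

Discriminant = 25, 2 distinct real rational roots


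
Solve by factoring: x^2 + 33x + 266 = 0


We need two numbers that multiply to 266 and add to 33.
Those numbers are 19 and 14 (since 19 * 14 = 266 and 19 + 14 = 33).
So x^2 + 33x + 266 = (x + 19)(x + 14) = 0
Setting each factor to zero: x = -19 or x = -14

x = -19, x = -14


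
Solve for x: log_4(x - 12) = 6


Convert to exponential form: x - 12 = 4^6 = 4096
x = 4096 + 12 = 4108
Check: log_4(4108 - 12) = log_4(4096) = log_4(4096) = 6 ✓

x = 4108


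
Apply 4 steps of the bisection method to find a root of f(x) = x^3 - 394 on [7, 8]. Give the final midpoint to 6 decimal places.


f(x) = x^3 - 394
f(7) = -51 < 0
f(8) = 118 > 0

Step 1: midpoint = (7.000000 + 8.000000)/2 = 7.500000
  f(7.500000) = 27.875000
  f(mid) > 0, so root is in [7.000000, 7.500000]

Step 2: midpoint = (7.000000 + 7.500000)/2 = 7.250000
  f(7.250000) = -12.921875
  f(mid) < 0, so root is in [7.250000, 7.500000]

Step 3: midpoint = (7.250000 + 7.500000)/2 = 7.375000
  f(7.375000) = 7.130859
  f(mid) > 0, so root is in [7.250000, 7.375000]

Step 4: midpoint = (7.250000 + 7.375000)/2 = 7.312500
  f(7.312500) = -2.981201
  f(mid) < 0, so root is in [7.312500, 7.375000]

midpoint = 7.312500


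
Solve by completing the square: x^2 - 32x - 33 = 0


Start: x^2 - 32x - 33 = 0
Move constant: x^2 - 32x = 33
Half of -32 is -16, squared is 256
Add 256 to both sides: x^2 - 32x + 256 = 289
(x - 16)^2 = 289
x - 16 = ±17
x = 16 + 17 = 33 or x = 16 - 17 = -1

x = -1, x = 33


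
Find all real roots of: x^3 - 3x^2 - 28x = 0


The constant term is 0, so x = 0 is a root. Factor out x:
  x(x^2 - 3x - 28) = 0
Solve the quadratic x^2 - 3x - 28 = 0: discriminant = (-3)^2 - 4(1)(-28) = 9 + 112 = 121.
sqrt(121) = 11, so x = (3 ± 11)/2: x = 7 or x = -4.

x = -4, x = 0, x = 7


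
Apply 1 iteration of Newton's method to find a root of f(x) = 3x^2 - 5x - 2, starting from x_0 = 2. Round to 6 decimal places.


Newton's method: x_(n+1) = x_n - f(x_n)/f'(x_n)
f(x) = 3x^2 - 5x - 2
f'(x) = 6x - 5

Iteration 1:
  f(2.000000) = 0.000000
  f'(2.000000) = 7.000000
  x_1 = 2.000000 - (0.000000)/(7.000000) = 2.000000

x_1 = 2.000000


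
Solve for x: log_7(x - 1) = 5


Convert to exponential form: x - 1 = 7^5 = 16807
x = 16807 + 1 = 16808
Check: log_7(16808 - 1) = log_7(16807) = log_7(16807) = 5 ✓

x = 16808


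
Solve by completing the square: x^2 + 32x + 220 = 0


Start: x^2 + 32x + 220 = 0
Move constant: x^2 + 32x = -220
Half of 32 is 16, squared is 256
Add 256 to both sides: x^2 + 32x + 256 = 36
(x + 16)^2 = 36
x + 16 = ±6
x = -16 + 6 = -10 or x = -16 - 6 = -22

x = -22, x = -10


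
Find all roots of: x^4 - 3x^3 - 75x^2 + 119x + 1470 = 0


Let p(x) = x^4 - 3x^3 - 75x^2 + 119x + 1470. By the rational root theorem (leading coefficient 1), any rational root is an integer divisor of 1470: try ±1, ±2, ... in turn.
Test x = 1: value = 1512 ≠ 0.
Test x = -1: value = 1280 ≠ 0.
Test x = 2: value = 1400 ≠ 0.
Test x = -2: value = 972 ≠ 0.
Test x = 3: value = 1152 ≠ 0.
Test x = -3: value = 600 ≠ 0.
Test x = 5: value = 440 ≠ 0.
Test x = -5: value = 0 ✓, so (x + 5) is a factor.
Synthetic division by (x + 5): bring down 1; 1(-5) - 3 = -8; (-8)(-5) - 75 = -35; (-35)(-5) + 119 = 294; 294(-5) + 1470 = 0 → quotient x^3 - 8x^2 - 35x + 294, remainder 0.
Continue with the quotient x^3 - 8x^2 - 35x + 294 (candidates must divide 294).
Test x = 6: value = 12 ≠ 0.
Test x = -6: value = 0 ✓, so (x + 6) is a factor.
Synthetic division by (x + 6): bring down 1; 1(-6) - 8 = -14; (-14)(-6) - 35 = 49; 49(-6) + 294 = 0 → quotient x^2 - 14x + 49, remainder 0.
Solve the quadratic x^2 - 14x + 49 = 0: discriminant = (-14)^2 - 4(1)(49) = 196 - 196 = 0.
Discriminant = 0, so a double root: x = 14/2 = 7.
Collecting all roots found:

x = -6, x = -5, x = 7 (multiplicity 2)


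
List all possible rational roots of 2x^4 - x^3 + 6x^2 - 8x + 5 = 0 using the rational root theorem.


Rational root theorem: possible roots are ±p/q where:
  p divides the constant term (5): p ∈ {1, 5}
  q divides the leading coefficient (2): q ∈ {1, 2}

All possible rational roots: -5, -5/2, -1, -1/2, 1/2, 1, 5/2, 5

-5, -5/2, -1, -1/2, 1/2, 1, 5/2, 5


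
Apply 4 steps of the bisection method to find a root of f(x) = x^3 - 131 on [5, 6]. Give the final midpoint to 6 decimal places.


f(x) = x^3 - 131
f(5) = -6 < 0
f(6) = 85 > 0

Step 1: midpoint = (5.000000 + 6.000000)/2 = 5.500000
  f(5.500000) = 35.375000
  f(mid) > 0, so root is in [5.000000, 5.500000]

Step 2: midpoint = (5.000000 + 5.500000)/2 = 5.250000
  f(5.250000) = 13.703125
  f(mid) > 0, so root is in [5.000000, 5.250000]

Step 3: midpoint = (5.000000 + 5.250000)/2 = 5.125000
  f(5.125000) = 3.611328
  f(mid) > 0, so root is in [5.000000, 5.125000]

Step 4: midpoint = (5.000000 + 5.125000)/2 = 5.062500
  f(5.062500) = -1.253662
  f(mid) < 0, so root is in [5.062500, 5.125000]

midpoint = 5.062500


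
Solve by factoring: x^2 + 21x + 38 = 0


We need two numbers that multiply to 38 and add to 21.
Those numbers are 2 and 19 (since 2 * 19 = 38 and 2 + 19 = 21).
So x^2 + 21x + 38 = (x + 2)(x + 19) = 0
Setting each factor to zero: x = -2 or x = -19

x = -19, x = -2


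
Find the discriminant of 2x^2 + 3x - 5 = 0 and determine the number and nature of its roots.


For ax^2 + bx + c = 0, discriminant D = b^2 - 4ac
Here a = 2, b = 3, c = -5
D = (3)^2 - 4(2)(-5) = 9 + 40 = 49

D = 49 > 0 and is a perfect square (sqrt = 7)
The equation has 2 distinct real rational roots.

Discriminant = 49, 2 distinct real rational roots


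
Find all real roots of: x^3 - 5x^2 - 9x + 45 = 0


Let p(x) = x^3 - 5x^2 - 9x + 45. By the rational root theorem (leading coefficient 1), any rational root is an integer divisor of 45: try ±1, ±2, ... in turn.
Test x = 1: value = 32 ≠ 0.
Test x = -1: value = 48 ≠ 0.
Test x = 3: value = 0 ✓, so (x - 3) is a factor.
Synthetic division by (x - 3): bring down 1; 1(3) - 5 = -2; (-2)(3) - 9 = -15; (-15)(3) + 45 = 0 → quotient x^2 - 2x - 15, remainder 0.
Solve the quadratic x^2 - 2x - 15 = 0: discriminant = (-2)^2 - 4(1)(-15) = 4 + 60 = 64.
sqrt(64) = 8, so x = (2 ± 8)/2: x = 5 or x = -3.

x = -3, x = 3, x = 5


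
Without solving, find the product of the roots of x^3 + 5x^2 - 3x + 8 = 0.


By Vieta's formulas for x^3 + bx^2 + cx + d = 0:
  r1 + r2 + r3 = -b/a = -5
  r1*r2 + r1*r3 + r2*r3 = c/a = -3
  r1*r2*r3 = -d/a = -8


Product = -8


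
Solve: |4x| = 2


An absolute value equation |expr| = 2 gives two cases:
Case 1: 4x = 2
  4x = 2, so x = 1/2
Case 2: 4x = -2
  4x = -2, so x = -1/2

x = -1/2, x = 1/2


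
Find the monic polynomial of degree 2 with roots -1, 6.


A monic polynomial with roots -1, 6 is:
p(x) = (x + 1)(x - 6)
After multiplying by (x + 1): x + 1
After multiplying by (x - 6): x^2 - 5x - 6

x^2 - 5x - 6


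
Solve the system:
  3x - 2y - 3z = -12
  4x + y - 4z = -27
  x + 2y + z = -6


Using Cramer's rule. Expand each determinant along the first row.
D  = 3*[1*1 - (-4)*2] - (-2)*[4*1 - (-4)*1] + (-3)*[4*2 - 1*1]
  = 3*(9) - (-2)*(8) + (-3)*(7) = 22
Dx = (-12)*[1*1 - (-4)*2] - (-2)*[(-27)*1 - (-4)*(-6)] + (-3)*[(-27)*2 - 1*(-6)]
  = (-12)*(9) - (-2)*(-51) + (-3)*(-48) = -66
Dy = 3*[(-27)*1 - (-4)*(-6)] - (-12)*[4*1 - (-4)*1] + (-3)*[4*(-6) - (-27)*1]
  = 3*(-51) - (-12)*(8) + (-3)*(3) = -66
Dz = 3*[1*(-6) - (-27)*2] - (-2)*[4*(-6) - (-27)*1] + (-12)*[4*2 - 1*1]
  = 3*(48) - (-2)*(3) + (-12)*(7) = 66
x = Dx/D = -66/22 = -3, y = Dy/D = -66/22 = -3, z = Dz/D = 66/22 = 3
Check eq1: (3)(-3) + (-2)(-3) + (-3)(3) = -12 = -12 ✓
Check eq2: (4)(-3) + (1)(-3) + (-4)(3) = -27 = -27 ✓
Check eq3: (1)(-3) + (2)(-3) + (1)(3) = -6 = -6 ✓

x = -3, y = -3, z = 3


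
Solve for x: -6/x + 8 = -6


Subtract 8 from both sides: -6/x = -14
Multiply both sides by x: -6 = -14 * x
Divide by -14: x = 3/7

x = 3/7
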